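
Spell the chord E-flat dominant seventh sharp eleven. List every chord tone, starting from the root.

Root E-flat, quality dominant seventh sharp eleven:
E-flat — root
G — major 3rd
B-flat — perfect 5th
D-flat — minor 7th
A — augmented 11th

E-flat, G, B-flat, D-flat, A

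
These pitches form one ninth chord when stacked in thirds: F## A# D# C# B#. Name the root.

Stacking in thirds gives B# – D# – F## – A# – C#, so B# is the root — B# minor seventh flat nine.

B#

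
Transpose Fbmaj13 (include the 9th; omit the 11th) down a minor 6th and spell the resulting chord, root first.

Ab, C, Eb, G, Bb, F

A minor 6th down from Fb is Ab, so the new chord is Ab major thirteenth.
root → Ab
3rd (major 3rd) → C
5th (perfect 5th) → Eb
7th (major 7th) → G
9th (major 9th) → Bb
13th (major 13th) → F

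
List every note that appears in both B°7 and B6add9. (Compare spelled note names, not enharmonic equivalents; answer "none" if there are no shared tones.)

B

B°7 = B, D, F, A♭.
B6add9 = B, D♯, F♯, G♯, C♯.
Shared: B.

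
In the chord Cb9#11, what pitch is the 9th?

Db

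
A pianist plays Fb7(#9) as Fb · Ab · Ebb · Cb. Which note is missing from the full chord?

Fb7(#9) = Fb, Ab, Cb, Ebb, G. The voicing lacks the 9th (augmented 9th), G.

G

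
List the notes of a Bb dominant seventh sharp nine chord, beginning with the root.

Root B-flat, quality dominant seventh sharp nine:
Root: B-flat
Major 3rd (3rd): D
Perfect 5th (5th): F
Minor 7th (7th): A-flat
Augmented 9th (9th): C-sharp

B-flat – D – F – A-flat – C-sharp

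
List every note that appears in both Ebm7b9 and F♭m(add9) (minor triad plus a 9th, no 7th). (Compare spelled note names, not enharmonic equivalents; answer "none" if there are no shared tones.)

Gb Fb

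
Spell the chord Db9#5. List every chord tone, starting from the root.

D♭, F, A, C♭, E♭

Db9#5 is a dominant ninth sharp five built on D♭.
Root: D♭
Major 3rd (3rd): F
Augmented 5th (5th): A
Minor 7th (7th): C♭
Major 9th (9th): E♭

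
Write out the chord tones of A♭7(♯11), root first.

Root A♭, quality dominant seventh sharp eleven:
root → A♭
3rd (major 3rd) → C
5th (perfect 5th) → E♭
7th (minor 7th) → G♭
11th (augmented 11th) → D

A♭ C E♭ G♭ D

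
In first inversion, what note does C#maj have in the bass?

C#maj = C#–E#–G#. First inversion → third in the bass = E#.

E#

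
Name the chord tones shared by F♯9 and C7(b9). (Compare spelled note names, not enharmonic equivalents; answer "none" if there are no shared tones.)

E

F♯9: F# A# C# E G#
C7(b9): C E G Bb Db
Common to both → E.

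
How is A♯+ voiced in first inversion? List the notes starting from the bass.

C## – E## – A#

In root position, A♯+ is A#–C##–E##.
First inversion puts the third (C##) in the bass.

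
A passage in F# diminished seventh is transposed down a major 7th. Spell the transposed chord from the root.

G B-flat D-flat F-flat

A major 7th down from F-sharp is G, so the new chord is G diminished seventh.
- root: G
- minor 3rd: B-flat
- diminished 5th: D-flat
- diminished 7th: F-flat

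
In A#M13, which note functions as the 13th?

A#M13 is built on A#; its 13th is a major 13th above the root.
A sixth above A uses the letter F, and the major 13th above A# is F##.

F##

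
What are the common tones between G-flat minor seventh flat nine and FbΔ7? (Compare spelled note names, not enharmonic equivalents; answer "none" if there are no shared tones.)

Fb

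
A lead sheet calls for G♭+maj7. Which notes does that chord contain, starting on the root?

Gb Bb D F

G♭+maj7 is an augmented major seventh built on Gb.
- root: Gb
- major 3rd: Bb
- augmented 5th: D
- major 7th: F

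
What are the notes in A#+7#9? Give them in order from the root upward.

A#+7#9 is a dominant seventh sharp nine sharp five built on A#.
Root: A#
Major 3rd (3rd): C##
Augmented 5th (5th): E##
Minor 7th (7th): G#
Augmented 9th (9th): B##

A#, C##, E##, G#, B##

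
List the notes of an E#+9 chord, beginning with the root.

E♯, G𝄪, B𝄪, D♯, F𝄪

Root E♯, quality dominant ninth sharp five:
root → E♯
3rd (major 3rd) → G𝄪
5th (augmented 5th) → B𝄪
7th (minor 7th) → D♯
9th (major 9th) → F𝄪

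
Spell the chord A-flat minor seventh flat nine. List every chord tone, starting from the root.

A-flat  C-flat  E-flat  G-flat  B-double-flat

Root A-flat, quality minor seventh flat nine:
A-flat — root
C-flat — minor 3rd
E-flat — perfect 5th
G-flat — minor 7th
B-double-flat — minor 9th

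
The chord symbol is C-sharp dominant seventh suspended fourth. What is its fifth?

Root of C-sharp dominant seventh suspended fourth = C#. The 5th is a perfect 5th: C# up a perfect 5th → G#.

G#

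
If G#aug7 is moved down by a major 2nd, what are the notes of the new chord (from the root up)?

A major 2nd down from G♯ is F♯, so the new chord is F♯ augmented seventh.
root → F♯
3rd (major 3rd) → A♯
5th (augmented 5th) → C𝄪
7th (minor 7th) → E

F♯, A♯, C𝄪, E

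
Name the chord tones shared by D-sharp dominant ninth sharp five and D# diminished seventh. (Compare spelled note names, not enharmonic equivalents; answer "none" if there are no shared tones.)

D-sharp dominant ninth sharp five: D-sharp F-double-sharp A-double-sharp C-sharp E-sharp
D# diminished seventh: D-sharp F-sharp A C
Common to both → D-sharp.

D-sharp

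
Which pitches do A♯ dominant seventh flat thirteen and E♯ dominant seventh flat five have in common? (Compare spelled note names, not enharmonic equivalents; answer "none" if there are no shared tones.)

E-sharp

A♯ dominant seventh flat thirteen = A-sharp, C-double-sharp, E-sharp, G-sharp, F-sharp.
E♯ dominant seventh flat five = E-sharp, G-double-sharp, B, D-sharp.
Shared: E-sharp.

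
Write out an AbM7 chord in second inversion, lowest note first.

E♭, G, A♭, C

AbM7 = A♭–C–E♭–G; second inversion → fifth (E♭) lowest.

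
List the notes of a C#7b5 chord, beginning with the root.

C#7b5: dominant seventh flat five on C#.
root → C#
3rd (major 3rd) → E#
5th (diminished 5th) → G
7th (minor 7th) → B

C# – E# – G – B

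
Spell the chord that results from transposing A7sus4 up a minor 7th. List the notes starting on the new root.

G, C, D, F

Transposed root: A → G (minor 7th up). So we spell G dominant seventh suspended fourth:
Root: G
Perfect 4th (4th): C
Perfect 5th (5th): D
Minor 7th (7th): F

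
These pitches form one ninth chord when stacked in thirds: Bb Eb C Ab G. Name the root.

Arranged so that each adjacent pair is a third by letter name: Ab – C – Eb – G – Bb.
The bottom of that stack, Ab, is the root (this is Ab major ninth).

Ab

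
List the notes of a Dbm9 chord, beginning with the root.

Dbm9 is a minor ninth built on D♭.
Root: D♭
Minor 3rd (3rd): F♭
Perfect 5th (5th): A♭
Minor 7th (7th): C♭
Major 9th (9th): E♭

D♭, F♭, A♭, C♭, E♭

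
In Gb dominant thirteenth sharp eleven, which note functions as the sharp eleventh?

C

Root of Gb dominant thirteenth sharp eleven = G-flat. The 11th is an augmented 11th: G-flat up an augmented 11th → C.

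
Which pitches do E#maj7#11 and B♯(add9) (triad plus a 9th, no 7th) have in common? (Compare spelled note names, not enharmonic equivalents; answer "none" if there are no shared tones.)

E#maj7#11: E# G## B# D## A##
B♯(add9): B# D## F## C##
Common to both → B#, D##.

B# – D##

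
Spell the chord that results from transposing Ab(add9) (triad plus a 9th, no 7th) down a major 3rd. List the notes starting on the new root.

A major 3rd down from Ab is Fb, so the new chord is Fb added-ninth.
- root: Fb
- major 3rd: Ab
- perfect 5th: Cb
- major 9th: Gb

Fb, Ab, Cb, Gb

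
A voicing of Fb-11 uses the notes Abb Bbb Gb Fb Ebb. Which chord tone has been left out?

Fb-11 = Fb, Abb, Cb, Ebb, Gb, Bbb. The voicing lacks the 5th (perfect 5th), Cb.

Cb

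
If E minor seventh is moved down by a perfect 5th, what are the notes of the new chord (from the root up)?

E down a perfect 5th → A. New chord: A minor seventh.
A — root
C — minor 3rd
E — perfect 5th
G — minor 7th

A, C, E, G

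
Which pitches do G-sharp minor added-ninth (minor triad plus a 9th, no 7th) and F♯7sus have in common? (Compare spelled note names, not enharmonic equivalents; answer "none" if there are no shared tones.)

B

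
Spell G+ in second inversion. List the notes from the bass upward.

In root position, G+ is G–B–D♯.
Second inversion puts the fifth (D♯) in the bass.

D♯ – G – B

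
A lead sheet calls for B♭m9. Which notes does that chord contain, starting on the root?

Bb  Db  F  Ab  C

B♭m9: minor ninth on Bb.
Bb — root
Db — minor 3rd
F — perfect 5th
Ab — minor 7th
C — major 9th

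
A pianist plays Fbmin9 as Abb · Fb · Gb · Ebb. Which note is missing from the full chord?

Cb

The full Fbmin9 chord is Fb, Abb, Cb, Ebb, Gb.
Comparing with the voicing, the perfect 5th (5th) — Cb — is absent.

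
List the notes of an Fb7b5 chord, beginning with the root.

Fb, Ab, Cbb, Ebb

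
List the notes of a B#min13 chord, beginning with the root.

B# D# F## A# C## E# G##

B#min13: minor thirteenth on B#.
Root: B#
Minor 3rd (3rd): D#
Perfect 5th (5th): F##
Minor 7th (7th): A#
Major 9th (9th): C##
Perfect 11th (11th): E#
Major 13th (13th): G##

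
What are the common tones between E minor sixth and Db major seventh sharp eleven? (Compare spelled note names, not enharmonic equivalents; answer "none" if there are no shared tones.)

E minor sixth = E, G, B, C-sharp.
Db major seventh sharp eleven = D-flat, F, A-flat, C, G.
Shared: G.

G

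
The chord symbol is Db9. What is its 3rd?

F

Db9 is built on Db; its 3rd is a major 3rd above the root.
A third above D uses the letter F, and the major 3rd above Db is F.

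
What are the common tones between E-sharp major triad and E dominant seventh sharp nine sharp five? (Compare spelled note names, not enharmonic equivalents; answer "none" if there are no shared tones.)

B-sharp

E-sharp major triad: E-sharp G-double-sharp B-sharp
E dominant seventh sharp nine sharp five: E G-sharp B-sharp D F-double-sharp
Common to both → B-sharp.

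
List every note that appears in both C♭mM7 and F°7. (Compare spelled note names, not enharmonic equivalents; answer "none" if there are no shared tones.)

Cb, Ebb

C♭mM7: Cb Ebb Gb Bb
F°7: F Ab Cb Ebb
Common to both → Cb, Ebb.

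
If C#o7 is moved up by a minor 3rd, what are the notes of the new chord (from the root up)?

A minor 3rd up from C# is E, so the new chord is E diminished seventh.
- root: E
- minor 3rd: G
- diminished 5th: Bb
- diminished 7th: Db

E, G, Bb, Db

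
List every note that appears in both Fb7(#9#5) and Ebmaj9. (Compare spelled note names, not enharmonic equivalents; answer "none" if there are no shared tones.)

G

Fb7(#9#5): F♭ A♭ C E𝄫 G
Ebmaj9: E♭ G B♭ D F
Common to both → G.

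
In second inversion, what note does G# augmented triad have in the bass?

G# augmented triad = G-sharp–B-sharp–D-double-sharp. Second inversion → fifth in the bass = D-double-sharp.

D-double-sharp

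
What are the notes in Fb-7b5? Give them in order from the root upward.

Fb, Abb, Cbb, Ebb

Root Fb, quality half-diminished seventh:
- root: Fb
- minor 3rd: Abb
- diminished 5th: Cbb
- minor 7th: Ebb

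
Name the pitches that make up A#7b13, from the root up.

A#7b13: dominant seventh flat thirteen on A#.
Root: A#
Major 3rd (3rd): C##
Perfect 5th (5th): E#
Minor 7th (7th): G#
Minor 13th (13th): F#

A#, C##, E#, G#, F#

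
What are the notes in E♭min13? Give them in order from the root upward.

E♭min13 is a minor thirteenth built on E♭.
root → E♭
3rd (minor 3rd) → G♭
5th (perfect 5th) → B♭
7th (minor 7th) → D♭
9th (major 9th) → F
11th (perfect 11th) → A♭
13th (major 13th) → C

E♭ G♭ B♭ D♭ F A♭ C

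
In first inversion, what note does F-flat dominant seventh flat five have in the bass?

A-flat

F-flat dominant seventh flat five = F-flat–A-flat–C-double-flat–E-double-flat. First inversion → third in the bass = A-flat.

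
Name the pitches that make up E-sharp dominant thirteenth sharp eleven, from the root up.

E♯ G𝄪 B♯ D♯ F𝄪 A𝄪 C𝄪

E-sharp dominant thirteenth sharp eleven is a dominant thirteenth sharp eleven built on E♯.
root → E♯
3rd (major 3rd) → G𝄪
5th (perfect 5th) → B♯
7th (minor 7th) → D♯
9th (major 9th) → F𝄪
11th (augmented 11th) → A𝄪
13th (major 13th) → C𝄪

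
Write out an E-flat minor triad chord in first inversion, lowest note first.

E-flat minor triad = Eb–Gb–Bb; first inversion → third (Gb) lowest.

Gb  Bb  Eb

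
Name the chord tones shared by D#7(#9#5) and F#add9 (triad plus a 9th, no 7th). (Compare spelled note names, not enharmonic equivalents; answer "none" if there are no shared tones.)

C#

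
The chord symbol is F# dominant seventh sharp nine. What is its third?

Root of F# dominant seventh sharp nine = F♯. The 3rd is a major 3rd: F♯ up a major 3rd → A♯.

A♯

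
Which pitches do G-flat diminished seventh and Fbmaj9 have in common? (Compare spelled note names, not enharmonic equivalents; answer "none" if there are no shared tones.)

G-flat diminished seventh = G♭, B𝄫, D𝄫, F𝄫.
Fbmaj9 = F♭, A♭, C♭, E♭, G♭.
Shared: G♭.

G♭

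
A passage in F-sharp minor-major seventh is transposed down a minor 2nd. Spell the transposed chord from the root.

E-sharp  G-sharp  B-sharp  D-double-sharp

A minor 2nd down from F-sharp is E-sharp, so the new chord is E-sharp minor-major seventh.
- root: E-sharp
- minor 3rd: G-sharp
- perfect 5th: B-sharp
- major 7th: D-double-sharp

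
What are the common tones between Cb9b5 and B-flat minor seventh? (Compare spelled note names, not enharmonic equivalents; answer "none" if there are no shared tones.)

Cb9b5 = Cb, Eb, Gbb, Bbb, Db.
B-flat minor seventh = Bb, Db, F, Ab.
Shared: Db.

Db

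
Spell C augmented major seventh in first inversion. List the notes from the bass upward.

C augmented major seventh = C–E–G-sharp–B; first inversion → third (E) lowest.

E, G-sharp, B, C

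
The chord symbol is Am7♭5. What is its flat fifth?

Eb

Am7♭5 is built on A; its 5th is a diminished 5th above the root.
A fifth above A uses the letter E, and the diminished 5th above A is Eb.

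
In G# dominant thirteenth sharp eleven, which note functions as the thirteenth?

E#

Root of G# dominant thirteenth sharp eleven = G#. The 13th is a major 13th: G# up a major 13th → E#.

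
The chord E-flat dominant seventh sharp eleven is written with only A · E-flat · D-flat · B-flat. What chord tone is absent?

E-flat dominant seventh sharp eleven = E-flat, G, B-flat, D-flat, A. The voicing lacks the 3rd (major 3rd), G.

G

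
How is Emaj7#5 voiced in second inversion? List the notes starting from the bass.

B♯  D♯  E  G♯

In root position, Emaj7#5 is E–G♯–B♯–D♯.
Second inversion puts the fifth (B♯) in the bass.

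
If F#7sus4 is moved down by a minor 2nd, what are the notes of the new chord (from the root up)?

E#, A#, B#, D#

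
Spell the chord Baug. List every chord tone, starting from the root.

Root B, quality augmented triad:
B — root
D# — major 3rd
F## — augmented 5th

B – D# – F##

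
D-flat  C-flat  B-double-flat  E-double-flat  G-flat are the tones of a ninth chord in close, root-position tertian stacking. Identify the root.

Stacking in thirds gives C-flat – E-double-flat – G-flat – B-double-flat – D-flat, so C-flat is the root — C-flat minor ninth.

C-flat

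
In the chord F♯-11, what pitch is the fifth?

C#

F♯-11 is built on F#; its 5th is a perfect 5th above the root.
A fifth above F uses the letter C, and the perfect 5th above F# is C#.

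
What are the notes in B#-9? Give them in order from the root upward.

B# D# F## A# C##

B#-9: minor ninth on B#.
Root: B#
Minor 3rd (3rd): D#
Perfect 5th (5th): F##
Minor 7th (7th): A#
Major 9th (9th): C##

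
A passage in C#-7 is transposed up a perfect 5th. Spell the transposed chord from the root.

G♯, B, D♯, F♯

C♯ up a perfect 5th → G♯. New chord: G♯ minor seventh.
G♯ — root
B — minor 3rd
D♯ — perfect 5th
F♯ — minor 7th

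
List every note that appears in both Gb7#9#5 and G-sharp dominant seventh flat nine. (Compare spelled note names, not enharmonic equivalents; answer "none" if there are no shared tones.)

A

Gb7#9#5: G♭ B♭ D F♭ A
G-sharp dominant seventh flat nine: G♯ B♯ D♯ F♯ A
Common to both → A.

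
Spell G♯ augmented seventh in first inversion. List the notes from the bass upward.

B#, D##, F#, G#

G♯ augmented seventh = G#–B#–D##–F#; first inversion → third (B#) lowest.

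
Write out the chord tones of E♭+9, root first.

E♭+9 is a dominant ninth sharp five built on Eb.
- root: Eb
- major 3rd: G
- augmented 5th: B
- minor 7th: Db
- major 9th: F

Eb  G  B  Db  F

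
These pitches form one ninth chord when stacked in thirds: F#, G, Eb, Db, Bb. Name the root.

Eb

Arranged so that each adjacent pair is a third by letter name: Eb – G – Bb – Db – F#.
The bottom of that stack, Eb, is the root (this is Eb dominant seventh sharp nine).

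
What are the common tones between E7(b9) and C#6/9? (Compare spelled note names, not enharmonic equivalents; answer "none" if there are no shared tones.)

E7(b9): E G♯ B D F
C#6/9: C♯ E♯ G♯ A♯ D♯
Common to both → G♯.

G♯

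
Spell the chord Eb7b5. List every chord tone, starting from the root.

E♭  G  B𝄫  D♭

Eb7b5 is a dominant seventh flat five built on E♭.
Root: E♭
Major 3rd (3rd): G
Diminished 5th (5th): B𝄫
Minor 7th (7th): D♭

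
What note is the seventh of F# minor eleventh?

E

Root of F# minor eleventh = F-sharp. The 7th is a minor 7th: F-sharp up a minor 7th → E.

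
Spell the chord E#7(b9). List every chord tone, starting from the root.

E#7(b9) is a dominant seventh flat nine built on E#.
E# — root
G## — major 3rd
B# — perfect 5th
D# — minor 7th
F# — minor 9th

E#, G##, B#, D#, F#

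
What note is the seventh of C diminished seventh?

B-double-flat

Root of C diminished seventh = C. The 7th is a diminished 7th: C up a diminished 7th → B-double-flat.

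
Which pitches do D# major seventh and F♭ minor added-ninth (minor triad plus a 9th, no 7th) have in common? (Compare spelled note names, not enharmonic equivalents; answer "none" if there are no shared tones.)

D# major seventh: D# F## A# C##
F♭ minor added-ninth: Fb Abb Cb Gb
Common to both → none.

none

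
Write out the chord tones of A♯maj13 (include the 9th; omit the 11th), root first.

Root A#, quality major thirteenth:
root → A#
3rd (major 3rd) → C##
5th (perfect 5th) → E#
7th (major 7th) → G##
9th (major 9th) → B#
13th (major 13th) → F##

A# C## E# G## B# F##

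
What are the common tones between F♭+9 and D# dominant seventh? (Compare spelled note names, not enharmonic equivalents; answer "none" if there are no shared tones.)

none

F♭+9: F♭ A♭ C E𝄫 G♭
D# dominant seventh: D♯ F𝄪 A♯ C♯
Common to both → none.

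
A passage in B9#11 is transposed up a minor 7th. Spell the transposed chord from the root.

Transposed root: B → A (minor 7th up). So we spell A dominant ninth sharp eleven:
root → A
3rd (major 3rd) → C#
5th (perfect 5th) → E
7th (minor 7th) → G
9th (major 9th) → B
11th (augmented 11th) → D#

A – C# – E – G – B – D#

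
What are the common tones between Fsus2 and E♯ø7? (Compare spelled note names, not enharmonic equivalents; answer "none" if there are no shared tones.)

none

Fsus2: F G C
E♯ø7: E# G# B D#
Common to both → none.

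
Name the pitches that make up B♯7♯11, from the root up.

B#, D##, F##, A#, E##

B♯7♯11 is a dominant seventh sharp eleven built on B#.
- root: B#
- major 3rd: D##
- perfect 5th: F##
- minor 7th: A#
- augmented 11th: E##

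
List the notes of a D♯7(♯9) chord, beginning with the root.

Root D#, quality dominant seventh sharp nine:
D# — root
F## — major 3rd
A# — perfect 5th
C# — minor 7th
E## — augmented 9th

D#, F##, A#, C#, E##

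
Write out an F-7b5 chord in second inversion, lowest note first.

Cb Eb F Ab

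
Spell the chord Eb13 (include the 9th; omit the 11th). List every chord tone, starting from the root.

Eb  G  Bb  Db  F  C

Eb13 is a dominant thirteenth built on Eb.
root → Eb
3rd (major 3rd) → G
5th (perfect 5th) → Bb
7th (minor 7th) → Db
9th (major 9th) → F
13th (major 13th) → C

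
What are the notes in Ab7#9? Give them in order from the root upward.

Ab7#9: dominant seventh sharp nine on Ab.
Root: Ab
Major 3rd (3rd): C
Perfect 5th (5th): Eb
Minor 7th (7th): Gb
Augmented 9th (9th): B

Ab  C  Eb  Gb  B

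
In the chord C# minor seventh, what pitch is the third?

Root of C# minor seventh = C#. The 3rd is a minor 3rd: C# up a minor 3rd → E.

E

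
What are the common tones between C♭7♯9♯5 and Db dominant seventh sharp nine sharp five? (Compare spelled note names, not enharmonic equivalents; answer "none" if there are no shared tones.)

C♭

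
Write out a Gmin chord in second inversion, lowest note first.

D, G, Bb

In root position, Gmin is G–Bb–D.
Second inversion puts the fifth (D) in the bass.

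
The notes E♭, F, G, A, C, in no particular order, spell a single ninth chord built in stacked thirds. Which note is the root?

F

Arranged so that each adjacent pair is a third by letter name: F – A – C – E♭ – G.
The bottom of that stack, F, is the root (this is F dominant ninth).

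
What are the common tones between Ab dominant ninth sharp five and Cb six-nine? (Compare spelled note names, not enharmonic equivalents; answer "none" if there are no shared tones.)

A-flat  G-flat

Ab dominant ninth sharp five: A-flat C E G-flat B-flat
Cb six-nine: C-flat E-flat G-flat A-flat D-flat
Common to both → A-flat, G-flat.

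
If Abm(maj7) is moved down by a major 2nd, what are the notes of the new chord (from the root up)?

A major 2nd down from Ab is Gb, so the new chord is Gb minor-major seventh.
Gb — root
Bbb — minor 3rd
Db — perfect 5th
F — major 7th

Gb – Bbb – Db – F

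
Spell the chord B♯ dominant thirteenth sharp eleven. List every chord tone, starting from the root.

Root B#, quality dominant thirteenth sharp eleven:
Root: B#
Major 3rd (3rd): D##
Perfect 5th (5th): F##
Minor 7th (7th): A#
Major 9th (9th): C##
Augmented 11th (11th): E##
Major 13th (13th): G##

B#, D##, F##, A#, C##, E##, G##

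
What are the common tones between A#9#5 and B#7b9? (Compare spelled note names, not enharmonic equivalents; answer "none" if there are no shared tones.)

A#9#5 = A♯, C𝄪, E𝄪, G♯, B♯.
B#7b9 = B♯, D𝄪, F𝄪, A♯, C♯.
Shared: A♯, B♯.

A♯ B♯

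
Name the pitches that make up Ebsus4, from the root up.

Ebsus4 is a suspended fourth built on E♭.
root → E♭
4th (perfect 4th) → A♭
5th (perfect 5th) → B♭

E♭ A♭ B♭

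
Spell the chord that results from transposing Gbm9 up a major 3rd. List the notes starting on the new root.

Bb  Db  F  Ab  C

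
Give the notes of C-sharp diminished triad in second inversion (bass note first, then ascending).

G – C# – E

In root position, C-sharp diminished triad is C#–E–G.
Second inversion puts the fifth (G) in the bass.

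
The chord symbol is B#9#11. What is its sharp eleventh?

B#9#11 is built on B#; its 11th is an augmented 11th above the root.
A fourth above B uses the letter E, and the augmented 11th above B# is E##.

E##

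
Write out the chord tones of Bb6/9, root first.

Bb D F G C

Root Bb, quality six-nine:
Root: Bb
Major 3rd (3rd): D
Perfect 5th (5th): F
Major 6th (6th): G
Major 9th (9th): C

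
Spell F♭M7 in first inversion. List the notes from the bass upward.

F♭M7 = F♭–A♭–C♭–E♭; first inversion → third (A♭) lowest.

A♭ – C♭ – E♭ – F♭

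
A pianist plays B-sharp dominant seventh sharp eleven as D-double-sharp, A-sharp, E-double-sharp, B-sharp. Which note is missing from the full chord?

B-sharp dominant seventh sharp eleven = B-sharp, D-double-sharp, F-double-sharp, A-sharp, E-double-sharp. The voicing lacks the 5th (perfect 5th), F-double-sharp.

F-double-sharp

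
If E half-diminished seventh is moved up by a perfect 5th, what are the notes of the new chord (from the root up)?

B, D, F, A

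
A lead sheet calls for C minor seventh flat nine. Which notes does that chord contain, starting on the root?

C, E-flat, G, B-flat, D-flat

C minor seventh flat nine is a minor seventh flat nine built on C.
- root: C
- minor 3rd: E-flat
- perfect 5th: G
- minor 7th: B-flat
- minor 9th: D-flat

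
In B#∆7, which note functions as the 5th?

F##

Root of B#∆7 = B#. The 5th is a perfect 5th: B# up a perfect 5th → F##.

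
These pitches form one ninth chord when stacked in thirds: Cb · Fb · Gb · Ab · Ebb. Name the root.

Fb

Arranged so that each adjacent pair is a third by letter name: Fb – Ab – Cb – Ebb – Gb.
The bottom of that stack, Fb, is the root (this is Fb dominant ninth).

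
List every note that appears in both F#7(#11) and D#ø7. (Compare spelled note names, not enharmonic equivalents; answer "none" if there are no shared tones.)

F#7(#11) = F♯, A♯, C♯, E, B♯.
D#ø7 = D♯, F♯, A, C♯.
Shared: F♯, C♯.

F♯, C♯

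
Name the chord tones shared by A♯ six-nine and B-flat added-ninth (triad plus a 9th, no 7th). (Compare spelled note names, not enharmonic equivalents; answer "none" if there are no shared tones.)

none

A♯ six-nine: A-sharp C-double-sharp E-sharp F-double-sharp B-sharp
B-flat added-ninth: B-flat D F C
Common to both → none.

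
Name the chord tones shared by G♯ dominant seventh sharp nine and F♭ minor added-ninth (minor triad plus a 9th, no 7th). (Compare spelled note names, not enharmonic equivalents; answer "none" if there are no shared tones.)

none

G♯ dominant seventh sharp nine: G-sharp B-sharp D-sharp F-sharp A-double-sharp
F♭ minor added-ninth: F-flat A-double-flat C-flat G-flat
Common to both → none.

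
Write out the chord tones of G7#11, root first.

G7#11 is a dominant seventh sharp eleven built on G.
Root: G
Major 3rd (3rd): B
Perfect 5th (5th): D
Minor 7th (7th): F
Augmented 11th (11th): C♯

G  B  D  F  C♯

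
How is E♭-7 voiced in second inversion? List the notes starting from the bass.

Bb – Db – Eb – Gb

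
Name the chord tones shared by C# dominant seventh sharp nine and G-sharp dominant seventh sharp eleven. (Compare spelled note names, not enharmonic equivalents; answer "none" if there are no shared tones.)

C# dominant seventh sharp nine = C-sharp, E-sharp, G-sharp, B, D-double-sharp.
G-sharp dominant seventh sharp eleven = G-sharp, B-sharp, D-sharp, F-sharp, C-double-sharp.
Shared: G-sharp.

G-sharp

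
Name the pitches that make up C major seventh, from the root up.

C, E, G, B

C major seventh is a major seventh built on C.
C — root
E — major 3rd
G — perfect 5th
B — major 7th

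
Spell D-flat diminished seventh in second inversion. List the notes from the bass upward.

A-double-flat C-double-flat D-flat F-flat

D-flat diminished seventh = D-flat–F-flat–A-double-flat–C-double-flat; second inversion → fifth (A-double-flat) lowest.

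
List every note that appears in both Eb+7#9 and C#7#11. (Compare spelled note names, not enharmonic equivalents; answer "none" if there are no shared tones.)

Eb+7#9: Eb G B Db F#
C#7#11: C# E# G# B F##
Common to both → B.

B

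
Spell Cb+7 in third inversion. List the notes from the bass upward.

Bbb Cb Eb G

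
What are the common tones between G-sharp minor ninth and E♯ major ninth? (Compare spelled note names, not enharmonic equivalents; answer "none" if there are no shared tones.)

G-sharp minor ninth: G-sharp B D-sharp F-sharp A-sharp
E♯ major ninth: E-sharp G-double-sharp B-sharp D-double-sharp F-double-sharp
Common to both → none.

none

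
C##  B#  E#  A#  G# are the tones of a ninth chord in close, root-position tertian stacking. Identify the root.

A#

Stacking in thirds gives A# – C## – E# – G# – B#, so A# is the root — A# dominant ninth.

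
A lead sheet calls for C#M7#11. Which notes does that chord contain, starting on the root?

C#  E#  G#  B#  F##

C#M7#11: major seventh sharp eleven on C#.
root → C#
3rd (major 3rd) → E#
5th (perfect 5th) → G#
7th (major 7th) → B#
11th (augmented 11th) → F##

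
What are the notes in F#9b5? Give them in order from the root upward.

F#, A#, C, E, G#

Root F#, quality dominant ninth flat five:
Root: F#
Major 3rd (3rd): A#
Diminished 5th (5th): C
Minor 7th (7th): E
Major 9th (9th): G#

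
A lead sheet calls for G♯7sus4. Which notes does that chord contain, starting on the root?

G# C# D# F#

G♯7sus4: dominant seventh suspended fourth on G#.
root → G#
4th (perfect 4th) → C#
5th (perfect 5th) → D#
7th (minor 7th) → F#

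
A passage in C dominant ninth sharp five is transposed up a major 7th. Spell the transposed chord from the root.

Transposed root: C → B (major 7th up). So we spell B dominant ninth sharp five:
root → B
3rd (major 3rd) → D-sharp
5th (augmented 5th) → F-double-sharp
7th (minor 7th) → A
9th (major 9th) → C-sharp

B, D-sharp, F-double-sharp, A, C-sharp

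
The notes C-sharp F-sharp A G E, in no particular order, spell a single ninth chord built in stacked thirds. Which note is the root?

F-sharp

Arranged so that each adjacent pair is a third by letter name: F-sharp – A – C-sharp – E – G.
The bottom of that stack, F-sharp, is the root (this is F-sharp minor seventh flat nine).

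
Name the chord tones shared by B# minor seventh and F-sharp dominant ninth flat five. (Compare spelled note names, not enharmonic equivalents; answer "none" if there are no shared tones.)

A-sharp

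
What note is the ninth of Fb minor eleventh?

Gb

Root of Fb minor eleventh = Fb. The 9th is a major 9th: Fb up a major 9th → Gb.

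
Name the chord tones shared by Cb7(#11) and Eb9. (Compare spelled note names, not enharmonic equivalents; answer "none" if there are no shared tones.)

Eb, F

Cb7(#11): Cb Eb Gb Bbb F
Eb9: Eb G Bb Db F
Common to both → Eb, F.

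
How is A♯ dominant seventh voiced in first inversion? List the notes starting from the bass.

C-double-sharp – E-sharp – G-sharp – A-sharp

A♯ dominant seventh = A-sharp–C-double-sharp–E-sharp–G-sharp; first inversion → third (C-double-sharp) lowest.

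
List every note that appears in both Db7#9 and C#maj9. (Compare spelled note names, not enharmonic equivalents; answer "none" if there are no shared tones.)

Db7#9: Db F Ab Cb E
C#maj9: C# E# G# B# D#
Common to both → none.

none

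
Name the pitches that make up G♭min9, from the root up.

G♭ B𝄫 D♭ F♭ A♭

G♭min9 is a minor ninth built on G♭.
G♭ — root
B𝄫 — minor 3rd
D♭ — perfect 5th
F♭ — minor 7th
A♭ — major 9th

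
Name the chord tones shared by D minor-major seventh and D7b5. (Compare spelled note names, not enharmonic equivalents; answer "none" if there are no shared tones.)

D minor-major seventh: D F A C#
D7b5: D F# Ab C
Common to both → D.

D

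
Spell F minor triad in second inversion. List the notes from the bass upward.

In root position, F minor triad is F–A-flat–C.
Second inversion puts the fifth (C) in the bass.

C, F, A-flat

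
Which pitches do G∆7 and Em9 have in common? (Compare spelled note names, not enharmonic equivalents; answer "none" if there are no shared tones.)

G, B, D, F♯

G∆7: G B D F♯
Em9: E G B D F♯
Common to both → G, B, D, F♯.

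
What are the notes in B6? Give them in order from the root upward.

B6: major sixth on B.
root → B
3rd (major 3rd) → D#
5th (perfect 5th) → F#
6th (major 6th) → G#

B, D#, F#, G#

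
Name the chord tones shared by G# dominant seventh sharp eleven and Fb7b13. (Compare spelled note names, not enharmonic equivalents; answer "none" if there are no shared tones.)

G# dominant seventh sharp eleven = G#, B#, D#, F#, C##.
Fb7b13 = Fb, Ab, Cb, Ebb, Dbb.
Shared: none.

none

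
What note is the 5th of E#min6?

B♯

E#min6 is built on E♯; its 5th is a perfect 5th above the root.
A fifth above E uses the letter B, and the perfect 5th above E♯ is B♯.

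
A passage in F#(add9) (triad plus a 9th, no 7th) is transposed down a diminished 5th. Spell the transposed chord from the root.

Transposed root: F# → B# (diminished 5th down). So we spell B# added-ninth:
B# — root
D## — major 3rd
F## — perfect 5th
C## — major 9th

B#, D##, F##, C##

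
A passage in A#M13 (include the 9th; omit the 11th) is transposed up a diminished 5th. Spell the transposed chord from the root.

A# up a diminished 5th → E. New chord: E major thirteenth.
Root: E
Major 3rd (3rd): G#
Perfect 5th (5th): B
Major 7th (7th): D#
Major 9th (9th): F#
Major 13th (13th): C#

E, G#, B, D#, F#, C#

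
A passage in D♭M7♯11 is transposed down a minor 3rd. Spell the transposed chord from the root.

B♭ D F A E

A minor 3rd down from D♭ is B♭, so the new chord is B♭ major seventh sharp eleven.
Root: B♭
Major 3rd (3rd): D
Perfect 5th (5th): F
Major 7th (7th): A
Augmented 11th (11th): E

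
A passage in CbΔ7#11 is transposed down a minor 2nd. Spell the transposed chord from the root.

Cb down a minor 2nd → Bb. New chord: Bb major seventh sharp eleven.
Root: Bb
Major 3rd (3rd): D
Perfect 5th (5th): F
Major 7th (7th): A
Augmented 11th (11th): E

Bb D F A E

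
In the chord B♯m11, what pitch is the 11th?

B♯m11 is built on B#; its 11th is a perfect 11th above the root.
A fourth above B uses the letter E, and the perfect 11th above B# is E#.

E#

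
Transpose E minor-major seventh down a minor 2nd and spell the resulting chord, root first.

E down a minor 2nd → D-sharp. New chord: D-sharp minor-major seventh.
- root: D-sharp
- minor 3rd: F-sharp
- perfect 5th: A-sharp
- major 7th: C-double-sharp

D-sharp, F-sharp, A-sharp, C-double-sharp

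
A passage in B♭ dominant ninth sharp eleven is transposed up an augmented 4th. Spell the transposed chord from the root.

E G♯ B D F♯ A♯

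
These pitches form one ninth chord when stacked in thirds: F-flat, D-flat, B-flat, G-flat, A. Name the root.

G-flat

Stacking in thirds gives G-flat – B-flat – D-flat – F-flat – A, so G-flat is the root — G-flat dominant seventh sharp nine.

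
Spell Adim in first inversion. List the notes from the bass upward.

C, E♭, A

In root position, Adim is A–C–E♭.
First inversion puts the third (C) in the bass.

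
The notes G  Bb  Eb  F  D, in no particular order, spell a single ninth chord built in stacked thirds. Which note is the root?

Arranged so that each adjacent pair is a third by letter name: Eb – G – Bb – D – F.
The bottom of that stack, Eb, is the root (this is Eb major ninth).

Eb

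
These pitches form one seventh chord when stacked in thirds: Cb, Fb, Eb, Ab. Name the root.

Stacking in thirds gives Fb – Ab – Cb – Eb, so Fb is the root — Fb major seventh.

Fb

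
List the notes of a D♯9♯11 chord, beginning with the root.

D# – F## – A# – C# – E# – G##

D♯9♯11 is a dominant ninth sharp eleven built on D#.
D# — root
F## — major 3rd
A# — perfect 5th
C# — minor 7th
E# — major 9th
G## — augmented 11th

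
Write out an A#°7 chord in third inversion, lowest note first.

G, A#, C#, E

A#°7 = A#–C#–E–G; third inversion → seventh (G) lowest.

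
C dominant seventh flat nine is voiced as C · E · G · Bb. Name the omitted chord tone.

C dominant seventh flat nine = C, E, G, Bb, Db. The voicing lacks the 9th (minor 9th), Db.

Db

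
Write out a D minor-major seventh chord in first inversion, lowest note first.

In root position, D minor-major seventh is D–F–A–C-sharp.
First inversion puts the third (F) in the bass.

F  A  C-sharp  D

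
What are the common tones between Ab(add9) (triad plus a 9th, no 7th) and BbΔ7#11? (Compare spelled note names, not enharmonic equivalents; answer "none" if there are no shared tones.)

Ab(add9): Ab C Eb Bb
BbΔ7#11: Bb D F A E
Common to both → Bb.

Bb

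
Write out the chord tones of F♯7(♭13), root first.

F♯7(♭13): dominant seventh flat thirteen on F#.
- root: F#
- major 3rd: A#
- perfect 5th: C#
- minor 7th: E
- minor 13th: D

F# A# C# E D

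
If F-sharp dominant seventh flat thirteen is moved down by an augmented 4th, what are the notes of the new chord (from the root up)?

C  E  G  B-flat  A-flat

F-sharp down an augmented 4th → C. New chord: C dominant seventh flat thirteen.
Root: C
Major 3rd (3rd): E
Perfect 5th (5th): G
Minor 7th (7th): B-flat
Minor 13th (13th): A-flat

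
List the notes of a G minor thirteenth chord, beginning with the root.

G, B-flat, D, F, A, C, E

G minor thirteenth is a minor thirteenth built on G.
- root: G
- minor 3rd: B-flat
- perfect 5th: D
- minor 7th: F
- major 9th: A
- perfect 11th: C
- major 13th: E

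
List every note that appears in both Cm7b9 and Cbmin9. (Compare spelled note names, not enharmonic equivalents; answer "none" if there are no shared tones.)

Cm7b9: C Eb G Bb Db
Cbmin9: Cb Ebb Gb Bbb Db
Common to both → Db.

Db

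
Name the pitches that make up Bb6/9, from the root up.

Bb – D – F – G – C

Bb6/9: six-nine on Bb.
Root: Bb
Major 3rd (3rd): D
Perfect 5th (5th): F
Major 6th (6th): G
Major 9th (9th): C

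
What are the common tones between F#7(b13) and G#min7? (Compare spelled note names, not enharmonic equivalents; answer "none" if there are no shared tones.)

F#7(b13) = F#, A#, C#, E, D.
G#min7 = G#, B, D#, F#.
Shared: F#.

F#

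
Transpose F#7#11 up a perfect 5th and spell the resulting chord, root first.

C♯, E♯, G♯, B, F𝄪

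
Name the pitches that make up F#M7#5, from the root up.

F♯ A♯ C𝄪 E♯

F#M7#5: augmented major seventh on F♯.
Root: F♯
Major 3rd (3rd): A♯
Augmented 5th (5th): C𝄪
Major 7th (7th): E♯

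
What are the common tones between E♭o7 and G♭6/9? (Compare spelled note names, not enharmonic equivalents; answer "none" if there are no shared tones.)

Eb – Gb

E♭o7 = Eb, Gb, Bbb, Dbb.
G♭6/9 = Gb, Bb, Db, Eb, Ab.
Shared: Eb, Gb.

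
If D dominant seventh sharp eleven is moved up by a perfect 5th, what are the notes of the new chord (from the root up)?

A  C-sharp  E  G  D-sharp

A perfect 5th up from D is A, so the new chord is A dominant seventh sharp eleven.
root → A
3rd (major 3rd) → C-sharp
5th (perfect 5th) → E
7th (minor 7th) → G
11th (augmented 11th) → D-sharp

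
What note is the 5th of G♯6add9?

G♯6add9 is built on G#; its 5th is a perfect 5th above the root.
A fifth above G uses the letter D, and the perfect 5th above G# is D#.

D#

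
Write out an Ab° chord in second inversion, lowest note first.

Ebb, Ab, Cb

Ab° = Ab–Cb–Ebb; second inversion → fifth (Ebb) lowest.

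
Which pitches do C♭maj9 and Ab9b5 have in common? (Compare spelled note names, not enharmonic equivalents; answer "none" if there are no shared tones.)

Gb, Bb

C♭maj9: Cb Eb Gb Bb Db
Ab9b5: Ab C Ebb Gb Bb
Common to both → Gb, Bb.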